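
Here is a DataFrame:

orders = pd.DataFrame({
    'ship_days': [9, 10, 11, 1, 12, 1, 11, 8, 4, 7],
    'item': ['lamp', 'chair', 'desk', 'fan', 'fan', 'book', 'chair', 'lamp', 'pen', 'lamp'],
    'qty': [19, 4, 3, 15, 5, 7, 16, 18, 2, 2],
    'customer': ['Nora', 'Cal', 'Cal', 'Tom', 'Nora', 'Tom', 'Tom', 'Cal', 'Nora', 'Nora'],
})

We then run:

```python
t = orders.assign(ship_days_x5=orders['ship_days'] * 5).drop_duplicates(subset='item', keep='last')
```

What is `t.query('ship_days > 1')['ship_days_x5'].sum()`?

add column ship_days_x5 = orders['ship_days'] * 5:
   ship_days   item  qty customer  ship_days_x5
0          9   lamp   19     Nora            45
1         10  chair    4      Cal            50
2         11   desk    3      Cal            55
3          1    fan   15      Tom             5
4         12    fan    5     Nora            60
5          1   book    7      Tom             5
6         11  chair   16      Tom            55
7          8   lamp   18      Cal            40
8          4    pen    2     Nora            20
9          7   lamp    2     Nora            35
drop duplicate item (keep=last):
   ship_days   item  qty customer  ship_days_x5
2         11   desk    3      Cal            55
4         12    fan    5     Nora            60
5          1   book    7      Tom             5
6         11  chair   16      Tom            55
8          4    pen    2     Nora            20
9          7   lamp    2     Nora            35
filter rows where ship_days > 1:
   ship_days   item  qty customer  ship_days_x5
2         11   desk    3      Cal            55
4         12    fan    5     Nora            60
6         11  chair   16      Tom            55
8          4    pen    2     Nora            20
9          7   lamp    2     Nora            35
Hence 225.

225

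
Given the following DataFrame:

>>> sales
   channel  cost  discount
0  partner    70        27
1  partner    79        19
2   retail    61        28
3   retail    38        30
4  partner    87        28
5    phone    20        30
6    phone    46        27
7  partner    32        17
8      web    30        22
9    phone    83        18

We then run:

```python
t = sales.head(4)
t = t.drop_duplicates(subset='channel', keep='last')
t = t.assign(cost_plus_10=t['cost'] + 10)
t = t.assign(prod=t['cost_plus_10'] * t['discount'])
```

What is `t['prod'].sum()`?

3131

take first 4 rows:
   channel  cost  discount
0  partner    70        27
1  partner    79        19
2   retail    61        28
3   retail    38        30
drop duplicate channel (keep=last):
   channel  cost  discount
1  partner    79        19
3   retail    38        30
add column cost_plus_10 = t['cost'] + 10:
   channel  cost  discount  cost_plus_10
1  partner    79        19            89
3   retail    38        30            48
add column prod = t['cost_plus_10'] * t['discount']:
   channel  cost  discount  cost_plus_10  prod
1  partner    79        19            89  1691
3   retail    38        30            48  1440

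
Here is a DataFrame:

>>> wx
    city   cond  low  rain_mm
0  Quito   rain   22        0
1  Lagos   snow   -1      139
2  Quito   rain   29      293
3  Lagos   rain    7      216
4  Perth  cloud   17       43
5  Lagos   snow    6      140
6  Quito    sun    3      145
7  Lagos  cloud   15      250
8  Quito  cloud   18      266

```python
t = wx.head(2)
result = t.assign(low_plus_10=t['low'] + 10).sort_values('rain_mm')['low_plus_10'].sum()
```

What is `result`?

41

take first 2 rows:
    city  cond  low  rain_mm
0  Quito  rain   22        0
1  Lagos  snow   -1      139
add column low_plus_10 = t['low'] + 10:
    city  cond  low  rain_mm  low_plus_10
0  Quito  rain   22        0           32
1  Lagos  snow   -1      139            9
sort by rain_mm:
    city  cond  low  rain_mm  low_plus_10
0  Quito  rain   22        0           32
1  Lagos  snow   -1      139            9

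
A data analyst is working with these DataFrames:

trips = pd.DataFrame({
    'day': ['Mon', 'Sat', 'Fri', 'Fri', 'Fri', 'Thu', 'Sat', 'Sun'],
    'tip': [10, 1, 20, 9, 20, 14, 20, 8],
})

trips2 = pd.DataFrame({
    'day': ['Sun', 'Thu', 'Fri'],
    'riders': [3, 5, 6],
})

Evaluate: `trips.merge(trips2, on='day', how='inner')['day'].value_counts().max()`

3

merge on 'day' (how='inner') → 5 rows:
   day  tip  riders
0  Fri   20       6
1  Fri    9       6
2  Fri   20       6
3  Thu   14       5
4  Sun    8       3
value_counts of day:
day
Fri    3
Thu    1
Sun    1
Name: count, dtype: int64
Finally, max of the resulting series = 3.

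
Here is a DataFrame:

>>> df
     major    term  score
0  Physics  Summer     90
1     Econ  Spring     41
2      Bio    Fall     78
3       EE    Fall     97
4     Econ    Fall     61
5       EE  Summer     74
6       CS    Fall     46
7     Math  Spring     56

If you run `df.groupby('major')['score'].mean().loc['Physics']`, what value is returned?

group by major, mean of score:
major
Bio        78.0
CS         46.0
EE         85.5
Econ       51.0
Math       56.0
Physics    90.0
Name: score, dtype: float64
Taking the value at index 'Physics' gives 90.0.

90.0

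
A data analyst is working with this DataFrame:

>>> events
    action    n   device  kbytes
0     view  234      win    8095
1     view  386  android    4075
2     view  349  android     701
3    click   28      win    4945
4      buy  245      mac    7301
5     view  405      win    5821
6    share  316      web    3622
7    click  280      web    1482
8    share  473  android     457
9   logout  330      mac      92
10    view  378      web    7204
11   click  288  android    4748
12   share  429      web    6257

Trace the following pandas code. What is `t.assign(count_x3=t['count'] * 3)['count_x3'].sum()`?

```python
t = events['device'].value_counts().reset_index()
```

value_counts of device:
device
android    4
web        4
win        3
mac        2
Name: count, dtype: int64
reset_index():
    device  count
0  android      4
1      web      4
2      win      3
3      mac      2
add column count_x3 = t['count'] * 3:
    device  count  count_x3
0  android      4        12
1      web      4        12
2      win      3         9
3      mac      2         6

39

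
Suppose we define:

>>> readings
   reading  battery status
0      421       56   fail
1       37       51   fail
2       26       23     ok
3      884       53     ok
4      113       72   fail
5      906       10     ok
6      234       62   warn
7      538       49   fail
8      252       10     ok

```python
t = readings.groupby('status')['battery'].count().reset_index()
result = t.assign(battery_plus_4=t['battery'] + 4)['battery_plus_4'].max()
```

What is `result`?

group by status, count of battery:
status
fail    4
ok      4
warn    1
Name: battery, dtype: int64
reset_index():
  status  battery
0   fail        4
1     ok        4
2   warn        1
add column battery_plus_4 = t['battery'] + 4:
  status  battery  battery_plus_4
0   fail        4               8
1     ok        4               8
2   warn        1               5
Finally, max of column 'battery_plus_4' = 8.

8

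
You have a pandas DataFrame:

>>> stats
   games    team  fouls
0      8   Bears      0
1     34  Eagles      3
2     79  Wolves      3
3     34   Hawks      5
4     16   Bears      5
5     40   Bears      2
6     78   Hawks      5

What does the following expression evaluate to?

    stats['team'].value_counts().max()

value_counts of team:
team
Bears     3
Hawks     2
Eagles    1
Wolves    1
Name: count, dtype: int64
So max() = 3.

3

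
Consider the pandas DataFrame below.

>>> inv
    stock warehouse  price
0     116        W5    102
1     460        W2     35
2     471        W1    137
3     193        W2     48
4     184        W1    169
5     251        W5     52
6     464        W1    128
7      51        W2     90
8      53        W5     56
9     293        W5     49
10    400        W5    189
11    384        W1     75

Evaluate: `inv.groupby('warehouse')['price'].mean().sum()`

274.516666667

group by warehouse, mean of price:
warehouse
W1    127.250000
W2     57.666667
W5     89.600000
Name: price, dtype: float64
Then the sum of the resulting series: 274.516666667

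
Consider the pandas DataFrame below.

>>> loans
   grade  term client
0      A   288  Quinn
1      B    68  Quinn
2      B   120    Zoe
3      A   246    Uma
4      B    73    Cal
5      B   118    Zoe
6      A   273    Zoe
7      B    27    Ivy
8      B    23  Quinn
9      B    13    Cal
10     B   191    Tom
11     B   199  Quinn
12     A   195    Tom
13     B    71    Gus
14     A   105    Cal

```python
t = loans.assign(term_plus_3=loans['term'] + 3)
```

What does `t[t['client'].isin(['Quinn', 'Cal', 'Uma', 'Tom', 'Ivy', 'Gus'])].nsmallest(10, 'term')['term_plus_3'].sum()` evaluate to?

add column term_plus_3 = loans['term'] + 3:
   grade  term client  term_plus_3
0      A   288  Quinn          291
1      B    68  Quinn           71
2      B   120    Zoe          123
3      A   246    Uma          249
4      B    73    Cal           76
5      B   118    Zoe          121
6      A   273    Zoe          276
7      B    27    Ivy           30
8      B    23  Quinn           26
9      B    13    Cal           16
10     B   191    Tom          194
11     B   199  Quinn          202
12     A   195    Tom          198
13     B    71    Gus           74
14     A   105    Cal          108
filter rows where client in ['Quinn', 'Cal', 'Uma', 'Tom', 'Ivy', 'Gus']:
   grade  term client  term_plus_3
0      A   288  Quinn          291
1      B    68  Quinn           71
3      A   246    Uma          249
4      B    73    Cal           76
7      B    27    Ivy           30
8      B    23  Quinn           26
9      B    13    Cal           16
10     B   191    Tom          194
11     B   199  Quinn          202
12     A   195    Tom          198
13     B    71    Gus           74
14     A   105    Cal          108
take 10 rows with smallest term:
   grade  term client  term_plus_3
9      B    13    Cal           16
8      B    23  Quinn           26
7      B    27    Ivy           30
1      B    68  Quinn           71
13     B    71    Gus           74
4      B    73    Cal           76
14     A   105    Cal          108
10     B   191    Tom          194
12     A   195    Tom          198
11     B   199  Quinn          202

995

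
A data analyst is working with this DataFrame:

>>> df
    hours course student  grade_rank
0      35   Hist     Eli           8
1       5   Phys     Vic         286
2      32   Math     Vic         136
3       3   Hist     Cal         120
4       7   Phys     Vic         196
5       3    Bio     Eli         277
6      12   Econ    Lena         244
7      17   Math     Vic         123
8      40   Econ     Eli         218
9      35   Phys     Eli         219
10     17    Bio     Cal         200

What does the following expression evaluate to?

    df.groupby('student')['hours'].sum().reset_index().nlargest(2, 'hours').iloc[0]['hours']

113

group by student, sum of hours:
student
Cal      20
Eli     113
Lena     12
Vic      61
Name: hours, dtype: int64
reset_index():
  student  hours
0     Cal     20
1     Eli    113
2    Lena     12
3     Vic     61
take 2 rows with largest hours:
  student  hours
1     Eli    113
3     Vic     61
Finally, value at position 0, column 'hours' = 113.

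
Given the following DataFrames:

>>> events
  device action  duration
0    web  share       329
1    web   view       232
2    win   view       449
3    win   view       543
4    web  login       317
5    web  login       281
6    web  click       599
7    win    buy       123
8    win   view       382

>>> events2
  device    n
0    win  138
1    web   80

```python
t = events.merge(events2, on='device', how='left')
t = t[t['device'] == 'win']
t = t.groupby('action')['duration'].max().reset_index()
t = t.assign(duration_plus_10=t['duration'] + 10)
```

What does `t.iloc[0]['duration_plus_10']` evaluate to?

133

merge on 'device' (how='left') → 9 rows:
  device action  duration    n
0    web  share       329   80
1    web   view       232   80
2    win   view       449  138
3    win   view       543  138
4    web  login       317   80
5    web  login       281   80
6    web  click       599   80
7    win    buy       123  138
8    win   view       382  138
filter rows where device == 'win':
  device action  duration    n
2    win   view       449  138
3    win   view       543  138
7    win    buy       123  138
8    win   view       382  138
group by action, max of duration:
action
buy     123
view    543
Name: duration, dtype: int64
reset_index():
  action  duration
0    buy       123
1   view       543
add column duration_plus_10 = t['duration'] + 10:
  action  duration  duration_plus_10
0    buy       123               133
1   view       543               553
value at position 0, column 'duration_plus_10' → 133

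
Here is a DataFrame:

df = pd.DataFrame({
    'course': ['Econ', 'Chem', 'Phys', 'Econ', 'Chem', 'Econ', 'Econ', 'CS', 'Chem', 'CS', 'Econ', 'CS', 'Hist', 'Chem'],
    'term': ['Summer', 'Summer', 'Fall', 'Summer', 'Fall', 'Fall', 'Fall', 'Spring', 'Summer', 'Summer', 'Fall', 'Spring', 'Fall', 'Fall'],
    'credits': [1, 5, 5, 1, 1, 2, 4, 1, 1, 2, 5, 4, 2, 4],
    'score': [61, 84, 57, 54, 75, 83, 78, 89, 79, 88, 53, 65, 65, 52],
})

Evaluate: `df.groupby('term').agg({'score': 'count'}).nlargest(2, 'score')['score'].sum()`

12

group by term, count of score:
        score
term         
Fall        7
Spring      2
Summer      5
take 2 rows with largest score:
        score
term         
Fall        7
Summer      5
Then the sum of column 'score': 12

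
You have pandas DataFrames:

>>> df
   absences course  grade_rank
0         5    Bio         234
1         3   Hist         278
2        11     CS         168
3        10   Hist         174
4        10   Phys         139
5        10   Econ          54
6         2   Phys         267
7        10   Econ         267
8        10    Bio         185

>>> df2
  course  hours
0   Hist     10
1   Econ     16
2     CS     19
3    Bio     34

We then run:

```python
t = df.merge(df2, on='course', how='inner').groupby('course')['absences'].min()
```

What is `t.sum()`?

29

merge on 'course' (how='inner') → 7 rows:
   absences course  grade_rank  hours
0         5    Bio         234     34
1         3   Hist         278     10
2        11     CS         168     19
3        10   Hist         174     10
4        10   Econ          54     16
5        10   Econ         267     16
6        10    Bio         185     34
group by course, min of absences:
course
Bio      5
CS      11
Econ    10
Hist     3
Name: absences, dtype: int64
Hence 29.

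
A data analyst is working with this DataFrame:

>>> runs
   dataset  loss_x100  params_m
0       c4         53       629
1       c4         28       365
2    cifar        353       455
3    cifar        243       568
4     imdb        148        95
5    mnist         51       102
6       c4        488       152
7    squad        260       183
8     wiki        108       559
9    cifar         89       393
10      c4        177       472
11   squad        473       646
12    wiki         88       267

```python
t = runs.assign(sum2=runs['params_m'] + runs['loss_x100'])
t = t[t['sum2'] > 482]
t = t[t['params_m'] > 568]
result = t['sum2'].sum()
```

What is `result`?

1801

add column sum2 = runs['params_m'] + runs['loss_x100']:
   dataset  loss_x100  params_m  sum2
0       c4         53       629   682
1       c4         28       365   393
2    cifar        353       455   808
3    cifar        243       568   811
4     imdb        148        95   243
5    mnist         51       102   153
6       c4        488       152   640
7    squad        260       183   443
8     wiki        108       559   667
9    cifar         89       393   482
10      c4        177       472   649
11   squad        473       646  1119
12    wiki         88       267   355
filter rows where sum2 > 482:
   dataset  loss_x100  params_m  sum2
0       c4         53       629   682
2    cifar        353       455   808
3    cifar        243       568   811
6       c4        488       152   640
8     wiki        108       559   667
10      c4        177       472   649
11   squad        473       646  1119
filter rows where params_m > 568:
   dataset  loss_x100  params_m  sum2
0       c4         53       629   682
11   squad        473       646  1119
Reading off the sum of column 'sum2', we get 1801.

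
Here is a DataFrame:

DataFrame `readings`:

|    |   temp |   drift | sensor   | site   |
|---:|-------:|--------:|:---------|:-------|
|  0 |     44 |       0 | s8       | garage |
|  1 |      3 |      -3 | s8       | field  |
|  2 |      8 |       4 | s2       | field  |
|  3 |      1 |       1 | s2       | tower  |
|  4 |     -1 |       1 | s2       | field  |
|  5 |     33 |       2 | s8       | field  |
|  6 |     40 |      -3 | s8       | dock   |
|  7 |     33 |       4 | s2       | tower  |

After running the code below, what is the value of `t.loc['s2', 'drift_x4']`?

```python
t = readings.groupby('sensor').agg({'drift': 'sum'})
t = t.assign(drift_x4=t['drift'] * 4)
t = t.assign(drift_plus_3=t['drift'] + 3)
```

group by sensor, sum of drift:
        drift
sensor       
s2         10
s8         -4
add column drift_x4 = t['drift'] * 4:
        drift  drift_x4
sensor                 
s2         10        40
s8         -4       -16
add column drift_plus_3 = t['drift'] + 3:
        drift  drift_x4  drift_plus_3
sensor                               
s2         10        40            13
s8         -4       -16            -1
Finally, value at row 's2', column 'drift_x4' = 40.

40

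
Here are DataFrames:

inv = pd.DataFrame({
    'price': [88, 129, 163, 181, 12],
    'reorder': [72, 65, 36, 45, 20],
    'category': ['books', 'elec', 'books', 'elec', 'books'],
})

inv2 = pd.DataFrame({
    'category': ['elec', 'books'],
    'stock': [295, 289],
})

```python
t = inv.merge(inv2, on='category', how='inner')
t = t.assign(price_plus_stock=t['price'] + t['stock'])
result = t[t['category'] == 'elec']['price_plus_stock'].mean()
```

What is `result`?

450.0

merge on 'category' (how='inner') → 5 rows:
   price  reorder category  stock
0     88       72    books    289
1    129       65     elec    295
2    163       36    books    289
3    181       45     elec    295
4     12       20    books    289
add column price_plus_stock = t['price'] + t['stock']:
   price  reorder category  stock  price_plus_stock
0     88       72    books    289               377
1    129       65     elec    295               424
2    163       36    books    289               452
3    181       45     elec    295               476
4     12       20    books    289               301
filter rows where category == 'elec':
   price  reorder category  stock  price_plus_stock
1    129       65     elec    295               424
3    181       45     elec    295               476
The mean of column 'price_plus_stock' is 450.0.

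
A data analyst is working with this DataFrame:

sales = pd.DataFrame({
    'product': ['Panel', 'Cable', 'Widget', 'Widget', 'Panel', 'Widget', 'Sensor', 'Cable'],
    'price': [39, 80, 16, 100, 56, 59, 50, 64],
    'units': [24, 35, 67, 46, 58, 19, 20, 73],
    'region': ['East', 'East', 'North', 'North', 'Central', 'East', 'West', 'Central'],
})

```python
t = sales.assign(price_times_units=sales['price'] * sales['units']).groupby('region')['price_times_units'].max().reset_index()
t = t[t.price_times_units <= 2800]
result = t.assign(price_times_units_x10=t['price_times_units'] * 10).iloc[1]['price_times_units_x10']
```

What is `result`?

add column price_times_units = sales['price'] * sales['units']:
  product  price  units   region  price_times_units
0   Panel     39     24     East                936
1   Cable     80     35     East               2800
2  Widget     16     67    North               1072
3  Widget    100     46    North               4600
4   Panel     56     58  Central               3248
5  Widget     59     19     East               1121
6  Sensor     50     20     West               1000
7   Cable     64     73  Central               4672
group by region, max of price_times_units:
region
Central    4672
East       2800
North      4600
West       1000
Name: price_times_units, dtype: int64
reset_index():
    region  price_times_units
0  Central               4672
1     East               2800
2    North               4600
3     West               1000
filter rows where price_times_units <= 2800:
  region  price_times_units
1   East               2800
3   West               1000
add column price_times_units_x10 = t['price_times_units'] * 10:
  region  price_times_units  price_times_units_x10
1   East               2800                  28000
3   West               1000                  10000
Finally, value at position 1, column 'price_times_units_x10' = 10000.

10000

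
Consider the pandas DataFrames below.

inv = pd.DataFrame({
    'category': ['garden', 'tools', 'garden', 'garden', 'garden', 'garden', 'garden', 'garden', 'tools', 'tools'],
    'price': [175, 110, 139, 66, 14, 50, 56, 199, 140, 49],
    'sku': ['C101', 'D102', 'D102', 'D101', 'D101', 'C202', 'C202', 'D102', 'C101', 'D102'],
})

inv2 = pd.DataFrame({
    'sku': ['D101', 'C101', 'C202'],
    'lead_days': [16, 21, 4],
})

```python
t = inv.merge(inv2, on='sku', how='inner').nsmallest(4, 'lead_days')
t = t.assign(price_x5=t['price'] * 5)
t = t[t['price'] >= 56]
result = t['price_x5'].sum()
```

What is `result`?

610

merge on 'sku' (how='inner') → 6 rows:
  category  price   sku  lead_days
0   garden    175  C101         21
1   garden     66  D101         16
2   garden     14  D101         16
3   garden     50  C202          4
4   garden     56  C202          4
5    tools    140  C101         21
take 4 rows with smallest lead_days:
  category  price   sku  lead_days
3   garden     50  C202          4
4   garden     56  C202          4
1   garden     66  D101         16
2   garden     14  D101         16
add column price_x5 = t['price'] * 5:
  category  price   sku  lead_days  price_x5
3   garden     50  C202          4       250
4   garden     56  C202          4       280
1   garden     66  D101         16       330
2   garden     14  D101         16        70
filter rows where price >= 56:
  category  price   sku  lead_days  price_x5
4   garden     56  C202          4       280
1   garden     66  D101         16       330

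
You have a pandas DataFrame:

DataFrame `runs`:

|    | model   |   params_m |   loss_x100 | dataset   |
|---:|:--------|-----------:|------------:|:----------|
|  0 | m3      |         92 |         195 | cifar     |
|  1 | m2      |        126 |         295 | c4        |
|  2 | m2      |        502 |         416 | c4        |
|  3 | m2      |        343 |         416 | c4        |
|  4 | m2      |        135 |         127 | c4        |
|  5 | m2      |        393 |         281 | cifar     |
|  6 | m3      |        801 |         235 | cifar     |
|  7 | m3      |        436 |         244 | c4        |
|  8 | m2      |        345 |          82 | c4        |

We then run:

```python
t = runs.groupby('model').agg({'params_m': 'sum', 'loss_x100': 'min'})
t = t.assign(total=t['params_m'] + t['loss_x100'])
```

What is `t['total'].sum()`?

group by model: sum(params_m), min(loss_x100):
       params_m  loss_x100
model                     
m2         1844         82
m3         1329        195
add column total = t['params_m'] + t['loss_x100']:
       params_m  loss_x100  total
model                            
m2         1844         82   1926
m3         1329        195   1524
Finally, sum of column 'total' = 3450.

3450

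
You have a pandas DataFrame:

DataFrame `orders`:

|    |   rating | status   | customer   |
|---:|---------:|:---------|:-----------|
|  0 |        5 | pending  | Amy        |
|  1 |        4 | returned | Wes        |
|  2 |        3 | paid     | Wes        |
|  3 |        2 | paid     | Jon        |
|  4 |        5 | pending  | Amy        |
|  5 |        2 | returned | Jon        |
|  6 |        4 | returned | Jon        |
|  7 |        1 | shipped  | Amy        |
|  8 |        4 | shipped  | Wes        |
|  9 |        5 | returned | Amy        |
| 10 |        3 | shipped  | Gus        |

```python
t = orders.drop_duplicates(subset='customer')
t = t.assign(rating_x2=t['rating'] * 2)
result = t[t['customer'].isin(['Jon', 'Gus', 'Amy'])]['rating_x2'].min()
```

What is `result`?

drop duplicate customer (keep=first):
    rating    status customer
0        5   pending      Amy
1        4  returned      Wes
3        2      paid      Jon
10       3   shipped      Gus
add column rating_x2 = t['rating'] * 2:
    rating    status customer  rating_x2
0        5   pending      Amy         10
1        4  returned      Wes          8
3        2      paid      Jon          4
10       3   shipped      Gus          6
filter rows where customer in ['Jon', 'Gus', 'Amy']:
    rating   status customer  rating_x2
0        5  pending      Amy         10
3        2     paid      Jon          4
10       3  shipped      Gus          6
Reading off the min of column 'rating_x2', we get 4.

4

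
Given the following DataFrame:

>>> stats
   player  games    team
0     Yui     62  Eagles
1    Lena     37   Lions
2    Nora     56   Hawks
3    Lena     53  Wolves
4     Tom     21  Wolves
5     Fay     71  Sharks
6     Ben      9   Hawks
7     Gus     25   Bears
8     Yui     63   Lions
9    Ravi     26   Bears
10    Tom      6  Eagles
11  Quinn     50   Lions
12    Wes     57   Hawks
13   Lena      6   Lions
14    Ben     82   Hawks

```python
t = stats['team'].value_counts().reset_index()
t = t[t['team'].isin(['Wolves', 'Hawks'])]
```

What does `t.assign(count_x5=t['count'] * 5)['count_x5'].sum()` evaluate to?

30

value_counts of team:
team
Lions     4
Hawks     4
Eagles    2
Wolves    2
Bears     2
Sharks    1
Name: count, dtype: int64
reset_index():
     team  count
0   Lions      4
1   Hawks      4
2  Eagles      2
3  Wolves      2
4   Bears      2
5  Sharks      1
filter rows where team in ['Wolves', 'Hawks']:
     team  count
1   Hawks      4
3  Wolves      2
add column count_x5 = t['count'] * 5:
     team  count  count_x5
1   Hawks      4        20
3  Wolves      2        10
The sum of column 'count_x5' is 30.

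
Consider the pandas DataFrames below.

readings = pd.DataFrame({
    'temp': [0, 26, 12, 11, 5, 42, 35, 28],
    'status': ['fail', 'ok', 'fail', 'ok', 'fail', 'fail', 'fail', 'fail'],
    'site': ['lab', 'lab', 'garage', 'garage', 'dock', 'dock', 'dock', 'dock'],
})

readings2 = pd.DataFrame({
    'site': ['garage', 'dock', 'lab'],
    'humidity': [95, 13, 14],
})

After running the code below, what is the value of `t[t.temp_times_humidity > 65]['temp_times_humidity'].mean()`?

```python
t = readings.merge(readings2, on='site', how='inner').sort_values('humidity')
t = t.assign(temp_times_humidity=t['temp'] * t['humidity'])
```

652.333333333

merge on 'site' (how='inner') → 8 rows:
   temp status    site  humidity
0     0   fail     lab        14
1    26     ok     lab        14
2    12   fail  garage        95
3    11     ok  garage        95
4     5   fail    dock        13
5    42   fail    dock        13
6    35   fail    dock        13
7    28   fail    dock        13
sort by humidity:
   temp status    site  humidity
4     5   fail    dock        13
5    42   fail    dock        13
6    35   fail    dock        13
7    28   fail    dock        13
0     0   fail     lab        14
1    26     ok     lab        14
2    12   fail  garage        95
3    11     ok  garage        95
add column temp_times_humidity = t['temp'] * t['humidity']:
   temp status    site  humidity  temp_times_humidity
4     5   fail    dock        13                   65
5    42   fail    dock        13                  546
6    35   fail    dock        13                  455
7    28   fail    dock        13                  364
0     0   fail     lab        14                    0
1    26     ok     lab        14                  364
2    12   fail  garage        95                 1140
3    11     ok  garage        95                 1045
filter rows where temp_times_humidity > 65:
   temp status    site  humidity  temp_times_humidity
5    42   fail    dock        13                  546
6    35   fail    dock        13                  455
7    28   fail    dock        13                  364
1    26     ok     lab        14                  364
2    12   fail  garage        95                 1140
3    11     ok  garage        95                 1045
Hence 652.333333333.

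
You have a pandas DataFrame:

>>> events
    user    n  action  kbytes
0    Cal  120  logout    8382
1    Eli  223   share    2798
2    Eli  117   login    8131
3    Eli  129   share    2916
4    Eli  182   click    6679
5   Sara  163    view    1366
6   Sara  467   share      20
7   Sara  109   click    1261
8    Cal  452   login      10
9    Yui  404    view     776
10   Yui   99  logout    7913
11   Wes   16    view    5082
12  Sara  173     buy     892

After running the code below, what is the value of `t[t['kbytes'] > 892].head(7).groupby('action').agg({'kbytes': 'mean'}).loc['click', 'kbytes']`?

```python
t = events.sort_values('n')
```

1261.0

sort by n:
    user    n  action  kbytes
11   Wes   16    view    5082
10   Yui   99  logout    7913
7   Sara  109   click    1261
2    Eli  117   login    8131
0    Cal  120  logout    8382
3    Eli  129   share    2916
5   Sara  163    view    1366
12  Sara  173     buy     892
4    Eli  182   click    6679
1    Eli  223   share    2798
9    Yui  404    view     776
8    Cal  452   login      10
6   Sara  467   share      20
filter rows where kbytes > 892:
    user    n  action  kbytes
11   Wes   16    view    5082
10   Yui   99  logout    7913
7   Sara  109   click    1261
2    Eli  117   login    8131
0    Cal  120  logout    8382
3    Eli  129   share    2916
5   Sara  163    view    1366
4    Eli  182   click    6679
1    Eli  223   share    2798
take first 7 rows:
    user    n  action  kbytes
11   Wes   16    view    5082
10   Yui   99  logout    7913
7   Sara  109   click    1261
2    Eli  117   login    8131
0    Cal  120  logout    8382
3    Eli  129   share    2916
5   Sara  163    view    1366
group by action, mean of kbytes:
        kbytes
action        
click   1261.0
login   8131.0
logout  8147.5
share   2916.0
view    3224.0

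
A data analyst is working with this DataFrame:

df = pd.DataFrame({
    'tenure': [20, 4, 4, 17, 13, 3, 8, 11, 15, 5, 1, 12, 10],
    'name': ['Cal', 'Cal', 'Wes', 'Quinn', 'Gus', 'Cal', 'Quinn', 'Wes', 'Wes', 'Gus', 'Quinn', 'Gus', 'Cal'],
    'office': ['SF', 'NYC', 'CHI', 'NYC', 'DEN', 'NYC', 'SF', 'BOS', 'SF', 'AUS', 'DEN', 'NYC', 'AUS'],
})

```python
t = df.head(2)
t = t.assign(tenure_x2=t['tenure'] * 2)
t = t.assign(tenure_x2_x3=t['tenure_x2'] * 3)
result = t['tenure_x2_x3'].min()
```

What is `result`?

take first 2 rows:
   tenure name office
0      20  Cal     SF
1       4  Cal    NYC
add column tenure_x2 = t['tenure'] * 2:
   tenure name office  tenure_x2
0      20  Cal     SF         40
1       4  Cal    NYC          8
add column tenure_x2_x3 = t['tenure_x2'] * 3:
   tenure name office  tenure_x2  tenure_x2_x3
0      20  Cal     SF         40           120
1       4  Cal    NYC          8            24
Taking the min of column 'tenure_x2_x3' gives 24.

24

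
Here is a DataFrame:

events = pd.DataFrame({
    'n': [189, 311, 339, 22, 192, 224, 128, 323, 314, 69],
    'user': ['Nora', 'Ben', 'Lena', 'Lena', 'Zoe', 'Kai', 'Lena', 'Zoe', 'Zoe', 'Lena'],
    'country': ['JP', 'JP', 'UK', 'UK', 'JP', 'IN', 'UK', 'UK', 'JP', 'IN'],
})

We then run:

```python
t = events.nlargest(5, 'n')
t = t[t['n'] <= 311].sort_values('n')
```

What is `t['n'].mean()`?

267.5

take 5 rows with largest n:
     n  user country
2  339  Lena      UK
7  323   Zoe      UK
8  314   Zoe      JP
1  311   Ben      JP
5  224   Kai      IN
filter rows where n <= 311:
     n user country
1  311  Ben      JP
5  224  Kai      IN
sort by n:
     n user country
5  224  Kai      IN
1  311  Ben      JP
So mean() = 267.5.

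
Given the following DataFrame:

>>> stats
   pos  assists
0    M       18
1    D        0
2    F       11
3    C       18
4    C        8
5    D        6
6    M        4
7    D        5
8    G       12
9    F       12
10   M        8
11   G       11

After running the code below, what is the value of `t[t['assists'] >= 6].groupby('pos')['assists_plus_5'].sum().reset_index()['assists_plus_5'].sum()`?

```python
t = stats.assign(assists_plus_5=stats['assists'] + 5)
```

149

add column assists_plus_5 = stats['assists'] + 5:
   pos  assists  assists_plus_5
0    M       18              23
1    D        0               5
2    F       11              16
3    C       18              23
4    C        8              13
5    D        6              11
6    M        4               9
7    D        5              10
8    G       12              17
9    F       12              17
10   M        8              13
11   G       11              16
filter rows where assists >= 6:
   pos  assists  assists_plus_5
0    M       18              23
2    F       11              16
3    C       18              23
4    C        8              13
5    D        6              11
8    G       12              17
9    F       12              17
10   M        8              13
11   G       11              16
group by pos, sum of assists_plus_5:
pos
C    36
D    11
F    33
G    33
M    36
Name: assists_plus_5, dtype: int64
reset_index():
  pos  assists_plus_5
0   C              36
1   D              11
2   F              33
3   G              33
4   M              36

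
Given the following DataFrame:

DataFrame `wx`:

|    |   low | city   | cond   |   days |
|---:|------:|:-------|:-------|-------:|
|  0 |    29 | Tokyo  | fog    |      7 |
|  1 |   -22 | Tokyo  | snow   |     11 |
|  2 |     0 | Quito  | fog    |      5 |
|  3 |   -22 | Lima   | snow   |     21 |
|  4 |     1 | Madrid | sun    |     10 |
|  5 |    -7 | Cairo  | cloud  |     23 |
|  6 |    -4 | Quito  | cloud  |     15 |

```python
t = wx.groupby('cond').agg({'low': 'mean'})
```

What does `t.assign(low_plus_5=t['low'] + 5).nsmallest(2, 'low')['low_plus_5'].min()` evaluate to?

group by cond, mean of low:
        low
cond       
cloud  -5.5
fog    14.5
snow  -22.0
sun     1.0
add column low_plus_5 = t['low'] + 5:
        low  low_plus_5
cond                   
cloud  -5.5        -0.5
fog    14.5        19.5
snow  -22.0       -17.0
sun     1.0         6.0
take 2 rows with smallest low:
        low  low_plus_5
cond                   
snow  -22.0       -17.0
cloud  -5.5        -0.5

-17.0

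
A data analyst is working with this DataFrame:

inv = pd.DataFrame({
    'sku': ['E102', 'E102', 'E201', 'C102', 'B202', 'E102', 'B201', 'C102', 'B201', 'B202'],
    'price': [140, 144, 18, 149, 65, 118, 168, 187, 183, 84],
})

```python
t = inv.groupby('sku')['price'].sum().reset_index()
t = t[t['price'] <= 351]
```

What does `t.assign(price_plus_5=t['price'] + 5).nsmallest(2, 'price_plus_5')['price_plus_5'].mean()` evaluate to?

group by sku, sum of price:
sku
B201    351
B202    149
C102    336
E102    402
E201     18
Name: price, dtype: int64
reset_index():
    sku  price
0  B201    351
1  B202    149
2  C102    336
3  E102    402
4  E201     18
filter rows where price <= 351:
    sku  price
0  B201    351
1  B202    149
2  C102    336
4  E201     18
add column price_plus_5 = t['price'] + 5:
    sku  price  price_plus_5
0  B201    351           356
1  B202    149           154
2  C102    336           341
4  E201     18            23
take 2 rows with smallest price_plus_5:
    sku  price  price_plus_5
4  E201     18            23
1  B202    149           154
Then the mean of column 'price_plus_5': 88.5

88.5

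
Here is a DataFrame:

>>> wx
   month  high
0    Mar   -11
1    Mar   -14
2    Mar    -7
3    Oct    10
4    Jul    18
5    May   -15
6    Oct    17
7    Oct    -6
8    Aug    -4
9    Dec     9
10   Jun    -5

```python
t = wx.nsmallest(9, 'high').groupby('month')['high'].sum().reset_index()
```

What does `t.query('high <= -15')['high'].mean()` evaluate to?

take 9 rows with smallest high:
   month  high
5    May   -15
1    Mar   -14
0    Mar   -11
2    Mar    -7
7    Oct    -6
10   Jun    -5
8    Aug    -4
9    Dec     9
3    Oct    10
group by month, sum of high:
month
Aug    -4
Dec     9
Jun    -5
Mar   -32
May   -15
Oct     4
Name: high, dtype: int64
reset_index():
  month  high
0   Aug    -4
1   Dec     9
2   Jun    -5
3   Mar   -32
4   May   -15
5   Oct     4
filter rows where high <= -15:
  month  high
3   Mar   -32
4   May   -15
Taking the mean of column 'high' gives -23.5.

-23.5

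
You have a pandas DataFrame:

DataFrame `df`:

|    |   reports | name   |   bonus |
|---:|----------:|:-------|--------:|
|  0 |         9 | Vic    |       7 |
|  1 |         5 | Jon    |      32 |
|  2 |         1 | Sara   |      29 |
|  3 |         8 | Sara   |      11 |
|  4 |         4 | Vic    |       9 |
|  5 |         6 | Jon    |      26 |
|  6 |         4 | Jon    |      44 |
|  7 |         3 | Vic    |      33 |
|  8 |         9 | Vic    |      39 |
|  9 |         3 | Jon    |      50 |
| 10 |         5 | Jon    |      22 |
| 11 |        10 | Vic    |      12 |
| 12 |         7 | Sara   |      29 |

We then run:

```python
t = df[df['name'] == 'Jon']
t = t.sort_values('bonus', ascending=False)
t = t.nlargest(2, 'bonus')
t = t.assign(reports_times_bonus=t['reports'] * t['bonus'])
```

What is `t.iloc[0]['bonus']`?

filter rows where name == 'Jon':
    reports name  bonus
1         5  Jon     32
5         6  Jon     26
6         4  Jon     44
9         3  Jon     50
10        5  Jon     22
sort by bonus descending:
    reports name  bonus
9         3  Jon     50
6         4  Jon     44
1         5  Jon     32
5         6  Jon     26
10        5  Jon     22
take 2 rows with largest bonus:
   reports name  bonus
9        3  Jon     50
6        4  Jon     44
add column reports_times_bonus = t['reports'] * t['bonus']:
   reports name  bonus  reports_times_bonus
9        3  Jon     50                  150
6        4  Jon     44                  176
So iloc[0]['bonus'] = 50.

50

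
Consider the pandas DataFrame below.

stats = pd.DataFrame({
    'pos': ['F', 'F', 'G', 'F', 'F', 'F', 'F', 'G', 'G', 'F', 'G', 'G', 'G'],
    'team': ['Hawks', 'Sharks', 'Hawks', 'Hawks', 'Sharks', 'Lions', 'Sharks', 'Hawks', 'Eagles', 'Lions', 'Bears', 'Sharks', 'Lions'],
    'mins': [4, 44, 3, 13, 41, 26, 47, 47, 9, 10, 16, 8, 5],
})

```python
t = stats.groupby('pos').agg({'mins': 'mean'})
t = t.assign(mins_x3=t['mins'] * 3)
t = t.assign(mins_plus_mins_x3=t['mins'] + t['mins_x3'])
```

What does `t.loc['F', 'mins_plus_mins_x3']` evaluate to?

group by pos, mean of mins:
          mins
pos           
F    26.428571
G    14.666667
add column mins_x3 = t['mins'] * 3:
          mins    mins_x3
pos                      
F    26.428571  79.285714
G    14.666667  44.000000
add column mins_plus_mins_x3 = t['mins'] + t['mins_x3']:
          mins    mins_x3  mins_plus_mins_x3
pos                                         
F    26.428571  79.285714         105.714286
G    14.666667  44.000000          58.666667
Hence 105.714285714.

105.714285714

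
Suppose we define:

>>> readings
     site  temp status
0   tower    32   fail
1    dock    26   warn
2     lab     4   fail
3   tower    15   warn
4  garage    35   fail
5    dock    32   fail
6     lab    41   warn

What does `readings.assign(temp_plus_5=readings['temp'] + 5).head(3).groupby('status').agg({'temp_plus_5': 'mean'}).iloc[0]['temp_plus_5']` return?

23.0

add column temp_plus_5 = readings['temp'] + 5:
     site  temp status  temp_plus_5
0   tower    32   fail           37
1    dock    26   warn           31
2     lab     4   fail            9
3   tower    15   warn           20
4  garage    35   fail           40
5    dock    32   fail           37
6     lab    41   warn           46
take first 3 rows:
    site  temp status  temp_plus_5
0  tower    32   fail           37
1   dock    26   warn           31
2    lab     4   fail            9
group by status, mean of temp_plus_5:
        temp_plus_5
status             
fail           23.0
warn           31.0
So iloc[0]['temp_plus_5'] = 23.0.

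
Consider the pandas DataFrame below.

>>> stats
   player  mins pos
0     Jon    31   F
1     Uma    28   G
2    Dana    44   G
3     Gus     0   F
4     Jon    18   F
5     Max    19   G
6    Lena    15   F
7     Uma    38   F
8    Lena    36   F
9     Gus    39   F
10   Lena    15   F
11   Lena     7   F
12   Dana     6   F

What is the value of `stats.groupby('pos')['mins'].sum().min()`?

91

group by pos, sum of mins:
pos
F    205
G     91
Name: mins, dtype: int64
The min of the resulting series is 91.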